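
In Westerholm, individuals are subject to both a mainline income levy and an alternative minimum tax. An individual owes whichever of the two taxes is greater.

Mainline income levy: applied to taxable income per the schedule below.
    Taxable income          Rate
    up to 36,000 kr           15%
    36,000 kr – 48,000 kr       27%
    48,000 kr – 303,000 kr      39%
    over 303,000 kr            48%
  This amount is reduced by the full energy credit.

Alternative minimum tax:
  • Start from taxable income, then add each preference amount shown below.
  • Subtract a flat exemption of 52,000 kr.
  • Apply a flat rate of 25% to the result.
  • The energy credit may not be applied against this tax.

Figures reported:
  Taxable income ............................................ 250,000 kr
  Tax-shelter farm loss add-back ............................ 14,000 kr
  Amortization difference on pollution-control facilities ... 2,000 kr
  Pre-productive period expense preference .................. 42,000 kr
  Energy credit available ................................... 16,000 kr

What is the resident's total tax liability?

71,420 kr

Mainline income levy:
  36,000 kr × 15% = 5,400 kr
  12,000 kr × 27% = 3,240 kr
  202,000 kr × 39% = 78,780 kr
  → 87,420 kr
  Less energy credit 16,000 kr → 71,420 kr

Alternative minimum tax:
  Adjusted income: 250,000 kr + 14,000 kr + 2,000 kr + 42,000 kr = 308,000 kr
  Less exemption 52,000 kr → base 256,000 kr
  256,000 kr × 25% = 64,000 kr

71,420 kr > 64,000 kr, so the mainline income levy governs.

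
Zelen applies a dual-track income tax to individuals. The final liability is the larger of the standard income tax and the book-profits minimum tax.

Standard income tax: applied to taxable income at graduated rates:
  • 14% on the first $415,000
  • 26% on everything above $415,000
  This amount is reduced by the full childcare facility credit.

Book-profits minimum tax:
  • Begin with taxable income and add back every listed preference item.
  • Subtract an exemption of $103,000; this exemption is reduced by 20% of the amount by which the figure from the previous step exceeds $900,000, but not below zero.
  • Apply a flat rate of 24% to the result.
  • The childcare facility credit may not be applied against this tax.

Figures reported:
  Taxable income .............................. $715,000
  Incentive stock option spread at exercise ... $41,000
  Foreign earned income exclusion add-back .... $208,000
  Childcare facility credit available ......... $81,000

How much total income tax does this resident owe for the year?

Standard income tax:
  $415,000 × 14% = $58,100
  $300,000 × 26% = $78,000
  → $136,100
  Less childcare facility credit $81,000 → $55,100

Book-profits minimum tax:
  Adjusted income: $715,000 + $41,000 + $208,000 = $964,000
  Exemption: $103,000 − 20% × ($964,000 − $900,000) = $103,000 − $12,800 = $90,200
  Base: $964,000 − $90,200 = $873,800
  $873,800 × 24% = $209,712

$209,712 > $55,100, so the book-profits minimum tax is the binding amount.

$209,712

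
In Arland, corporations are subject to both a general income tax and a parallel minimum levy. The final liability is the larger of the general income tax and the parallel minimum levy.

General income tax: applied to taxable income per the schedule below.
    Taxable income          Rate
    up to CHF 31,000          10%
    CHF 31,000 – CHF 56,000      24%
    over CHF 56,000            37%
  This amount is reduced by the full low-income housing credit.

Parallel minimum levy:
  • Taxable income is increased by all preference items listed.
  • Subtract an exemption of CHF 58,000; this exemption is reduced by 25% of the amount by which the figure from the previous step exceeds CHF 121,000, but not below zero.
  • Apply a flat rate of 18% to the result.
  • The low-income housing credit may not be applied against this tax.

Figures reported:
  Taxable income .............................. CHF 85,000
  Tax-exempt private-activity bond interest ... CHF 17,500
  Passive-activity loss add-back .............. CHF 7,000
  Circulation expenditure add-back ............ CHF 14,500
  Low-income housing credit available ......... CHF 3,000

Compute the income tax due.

CHF 16,830

Parallel minimum levy:
  Adjusted income: CHF 85,000 + CHF 17,500 + CHF 7,000 + CHF 14,500 = CHF 124,000
  Exemption: CHF 58,000 − 25% × (CHF 124,000 − CHF 121,000) = CHF 58,000 − CHF 750 = CHF 57,250
  Base: CHF 124,000 − CHF 57,250 = CHF 66,750
  CHF 66,750 × 18% = CHF 12,015

General income tax:
  CHF 31,000 × 10% = CHF 3,100
  CHF 25,000 × 24% = CHF 6,000
  CHF 29,000 × 37% = CHF 10,730
  → CHF 19,830
  Less low-income housing credit CHF 3,000 → CHF 16,830

CHF 16,830 > CHF 12,015, so the general income tax governs.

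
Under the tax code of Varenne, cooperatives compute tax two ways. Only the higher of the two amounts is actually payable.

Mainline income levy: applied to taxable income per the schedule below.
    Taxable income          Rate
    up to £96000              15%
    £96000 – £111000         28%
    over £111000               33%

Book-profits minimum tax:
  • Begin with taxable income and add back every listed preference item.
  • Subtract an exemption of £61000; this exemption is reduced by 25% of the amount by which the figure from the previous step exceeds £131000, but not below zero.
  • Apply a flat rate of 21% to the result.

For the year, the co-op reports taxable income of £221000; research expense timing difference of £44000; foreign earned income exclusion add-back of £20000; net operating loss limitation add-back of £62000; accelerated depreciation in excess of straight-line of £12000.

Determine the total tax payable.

£74550

Mainline income levy:
  £96000 × 15% = £14400
  £15000 × 28% = £4200
  £110000 × 33% = £36300
  → £54900

Book-profits minimum tax:
  Adjusted income: £221000 + £44000 + £20000 + £62000 + £12000 = £359000
  Exemption: £61000 − 25% × (£359000 − £131000) = £61000 − £57000 = £4000
  Base: £359000 − £4000 = £355000
  £355000 × 21% = £74550

£74550 > £54900, so the book-profits minimum tax is the binding amount.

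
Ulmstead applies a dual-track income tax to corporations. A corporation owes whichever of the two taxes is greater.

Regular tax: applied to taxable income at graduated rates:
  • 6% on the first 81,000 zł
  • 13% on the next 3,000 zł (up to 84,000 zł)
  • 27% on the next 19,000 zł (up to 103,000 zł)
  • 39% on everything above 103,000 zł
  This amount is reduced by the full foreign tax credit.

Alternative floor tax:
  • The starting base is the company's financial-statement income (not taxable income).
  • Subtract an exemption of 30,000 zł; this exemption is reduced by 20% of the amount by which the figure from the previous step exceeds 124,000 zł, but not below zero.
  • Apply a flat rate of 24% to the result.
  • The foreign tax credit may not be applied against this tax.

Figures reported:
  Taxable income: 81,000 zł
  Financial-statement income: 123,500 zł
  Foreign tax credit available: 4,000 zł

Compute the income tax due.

Alternative floor tax:
  Base (financial-statement income): 123,500 zł
  Exemption: 123,500 zł ≤ 124,000 zł, so full 30,000 zł applies
  Base: 123,500 zł − 30,000 zł = 93,500 zł
  93,500 zł × 24% = 22,440 zł

Regular tax:
  81,000 zł × 6% = 4,860 zł
  Less foreign tax credit 4,000 zł → 860 zł

22,440 zł > 860 zł, so the alternative floor tax is the binding amount.

22,440 zł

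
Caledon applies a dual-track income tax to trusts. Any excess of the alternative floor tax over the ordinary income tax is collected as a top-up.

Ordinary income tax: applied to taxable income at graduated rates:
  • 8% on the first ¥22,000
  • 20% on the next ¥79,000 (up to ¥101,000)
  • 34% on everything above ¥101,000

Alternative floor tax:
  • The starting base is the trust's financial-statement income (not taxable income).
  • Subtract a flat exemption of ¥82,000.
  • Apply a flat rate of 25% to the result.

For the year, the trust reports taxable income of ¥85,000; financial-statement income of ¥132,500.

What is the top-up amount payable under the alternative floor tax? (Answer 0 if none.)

¥0

Ordinary income tax:
  ¥22,000 × 8% = ¥1,760
  ¥63,000 × 20% = ¥12,600
  → ¥14,360

Alternative floor tax:
  Base (financial-statement income): ¥132,500
  Less exemption ¥82,000 → base ¥50,500
  ¥50,500 × 25% = ¥12,625

¥12,625 ≤ ¥14,360, so no add-on is due.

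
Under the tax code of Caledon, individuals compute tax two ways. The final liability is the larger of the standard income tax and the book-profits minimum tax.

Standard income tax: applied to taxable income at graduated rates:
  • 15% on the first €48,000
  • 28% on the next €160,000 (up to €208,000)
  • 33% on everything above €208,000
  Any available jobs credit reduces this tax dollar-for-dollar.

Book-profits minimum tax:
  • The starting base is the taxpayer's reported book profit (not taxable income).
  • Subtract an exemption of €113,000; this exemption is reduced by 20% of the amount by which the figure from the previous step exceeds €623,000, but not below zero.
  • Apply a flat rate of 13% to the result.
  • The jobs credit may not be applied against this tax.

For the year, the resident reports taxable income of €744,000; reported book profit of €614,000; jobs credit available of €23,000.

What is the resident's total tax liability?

Book-profits minimum tax:
  Base (reported book profit): €614,000
  Exemption: €614,000 ≤ €623,000, so full €113,000 applies
  Base: €614,000 − €113,000 = €501,000
  €501,000 × 13% = €65,130

Standard income tax:
  €48,000 × 15% = €7,200
  €160,000 × 28% = €44,800
  €536,000 × 33% = €176,880
  → €228,880
  Less jobs credit €23,000 → €205,880

€205,880 > €65,130, so the standard income tax governs.

€205,880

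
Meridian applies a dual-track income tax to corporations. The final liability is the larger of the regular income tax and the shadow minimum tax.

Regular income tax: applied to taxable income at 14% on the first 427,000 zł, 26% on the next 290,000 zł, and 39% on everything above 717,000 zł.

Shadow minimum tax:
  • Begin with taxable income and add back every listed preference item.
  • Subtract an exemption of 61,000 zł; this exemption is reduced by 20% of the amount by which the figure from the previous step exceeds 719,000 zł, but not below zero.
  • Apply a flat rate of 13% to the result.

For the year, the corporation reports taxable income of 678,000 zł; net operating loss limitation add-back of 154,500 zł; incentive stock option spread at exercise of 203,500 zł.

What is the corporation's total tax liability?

134,680 zł

Shadow minimum tax:
  Adjusted income: 678,000 zł + 154,500 zł + 203,500 zł = 1,036,000 zł
  Exemption: 20% × (1,036,000 zł − 719,000 zł) = 63,400 zł ≥ 61,000 zł, so the exemption is fully phased out
  Base: 1,036,000 zł − 0 zł = 1,036,000 zł
  1,036,000 zł × 13% = 134,680 zł

Regular income tax:
  427,000 zł × 14% = 59,780 zł
  251,000 zł × 26% = 65,260 zł
  → 125,040 zł

134,680 zł > 125,040 zł, so the shadow minimum tax is the binding amount.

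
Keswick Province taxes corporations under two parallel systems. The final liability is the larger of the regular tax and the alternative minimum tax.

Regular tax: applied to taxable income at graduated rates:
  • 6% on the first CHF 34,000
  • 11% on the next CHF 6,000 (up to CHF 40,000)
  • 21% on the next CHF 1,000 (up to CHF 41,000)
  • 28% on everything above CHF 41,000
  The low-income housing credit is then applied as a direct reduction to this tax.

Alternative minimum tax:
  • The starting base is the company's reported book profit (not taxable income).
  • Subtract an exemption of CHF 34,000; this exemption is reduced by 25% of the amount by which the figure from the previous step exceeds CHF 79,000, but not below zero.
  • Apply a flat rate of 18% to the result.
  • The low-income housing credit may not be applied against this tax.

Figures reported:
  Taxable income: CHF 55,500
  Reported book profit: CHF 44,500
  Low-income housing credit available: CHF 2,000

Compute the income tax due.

Regular tax:
  CHF 34,000 × 6% = CHF 2,040
  CHF 6,000 × 11% = CHF 660
  CHF 1,000 × 21% = CHF 210
  CHF 14,500 × 28% = CHF 4,060
  → CHF 6,970
  Less low-income housing credit CHF 2,000 → CHF 4,970

Alternative minimum tax:
  Base (reported book profit): CHF 44,500
  Exemption: CHF 44,500 ≤ CHF 79,000, so full CHF 34,000 applies
  Base: CHF 44,500 − CHF 34,000 = CHF 10,500
  CHF 10,500 × 18% = CHF 1,890

CHF 4,970 > CHF 1,890, so the regular tax governs.

CHF 4,970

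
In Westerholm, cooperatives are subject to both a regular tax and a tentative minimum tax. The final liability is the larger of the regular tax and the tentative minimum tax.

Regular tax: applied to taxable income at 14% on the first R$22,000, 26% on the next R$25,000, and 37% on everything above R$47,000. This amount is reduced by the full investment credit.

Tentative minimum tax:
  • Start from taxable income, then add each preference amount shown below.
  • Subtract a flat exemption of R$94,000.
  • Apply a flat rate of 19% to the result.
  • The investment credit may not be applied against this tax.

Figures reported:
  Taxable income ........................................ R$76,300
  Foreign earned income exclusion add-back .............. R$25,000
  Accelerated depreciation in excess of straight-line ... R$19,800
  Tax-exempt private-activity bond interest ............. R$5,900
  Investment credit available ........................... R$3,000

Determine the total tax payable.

R$17,421

Regular tax:
  R$22,000 × 14% = R$3,080
  R$25,000 × 26% = R$6,500
  R$29,300 × 37% = R$10,841
  → R$20,421
  Less investment credit R$3,000 → R$17,421

Tentative minimum tax:
  Adjusted income: R$76,300 + R$25,000 + R$19,800 + R$5,900 = R$127,000
  Less exemption R$94,000 → base R$33,000
  R$33,000 × 19% = R$6,270

R$17,421 > R$6,270, so the regular tax governs.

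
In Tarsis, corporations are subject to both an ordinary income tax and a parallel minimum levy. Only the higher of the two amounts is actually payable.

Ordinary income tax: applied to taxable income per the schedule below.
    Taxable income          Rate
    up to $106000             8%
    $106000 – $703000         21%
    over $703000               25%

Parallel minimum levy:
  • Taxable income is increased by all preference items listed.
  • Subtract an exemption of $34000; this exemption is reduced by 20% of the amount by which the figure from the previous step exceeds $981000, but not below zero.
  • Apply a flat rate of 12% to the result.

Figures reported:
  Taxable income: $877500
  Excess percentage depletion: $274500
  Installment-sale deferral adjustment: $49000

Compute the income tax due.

Ordinary income tax:
  $106000 × 8% = $8480
  $597000 × 21% = $125370
  $174500 × 25% = $43625
  → $177475

Parallel minimum levy:
  Adjusted income: $877500 + $274500 + $49000 = $1201000
  Exemption: 20% × ($1201000 − $981000) = $44000 ≥ $34000, so the exemption is fully phased out
  Base: $1201000 − $0 = $1201000
  $1201000 × 12% = $144120

$177475 > $144120, so the ordinary income tax governs.

$177475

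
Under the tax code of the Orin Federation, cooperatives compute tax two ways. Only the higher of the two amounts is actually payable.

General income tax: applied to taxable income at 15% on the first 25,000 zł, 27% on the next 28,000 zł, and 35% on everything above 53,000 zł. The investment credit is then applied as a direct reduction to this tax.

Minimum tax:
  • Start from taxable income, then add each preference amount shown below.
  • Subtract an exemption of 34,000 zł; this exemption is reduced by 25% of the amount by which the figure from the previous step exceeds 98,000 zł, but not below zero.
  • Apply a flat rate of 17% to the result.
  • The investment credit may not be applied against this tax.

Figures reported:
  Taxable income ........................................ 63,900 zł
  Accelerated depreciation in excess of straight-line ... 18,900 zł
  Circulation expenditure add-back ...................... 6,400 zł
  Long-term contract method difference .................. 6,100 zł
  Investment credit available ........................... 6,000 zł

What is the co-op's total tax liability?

10,421 zł

General income tax:
  25,000 zł × 15% = 3,750 zł
  28,000 zł × 27% = 7,560 zł
  10,900 zł × 35% = 3,815 zł
  → 15,125 zł
  Less investment credit 6,000 zł → 9,125 zł

Minimum tax:
  Adjusted income: 63,900 zł + 18,900 zł + 6,400 zł + 6,100 zł = 95,300 zł
  Exemption: 95,300 zł ≤ 98,000 zł, so full 34,000 zł applies
  Base: 95,300 zł − 34,000 zł = 61,300 zł
  61,300 zł × 17% = 10,421 zł

10,421 zł > 9,125 zł, so the minimum tax is the binding amount.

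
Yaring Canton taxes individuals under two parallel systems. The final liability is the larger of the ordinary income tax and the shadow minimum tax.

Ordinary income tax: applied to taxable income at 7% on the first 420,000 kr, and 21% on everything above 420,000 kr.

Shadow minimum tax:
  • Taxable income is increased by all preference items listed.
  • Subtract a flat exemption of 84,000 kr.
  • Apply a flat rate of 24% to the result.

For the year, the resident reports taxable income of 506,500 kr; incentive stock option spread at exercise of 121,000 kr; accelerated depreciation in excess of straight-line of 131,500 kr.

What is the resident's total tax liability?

Ordinary income tax:
  420,000 kr × 7% = 29,400 kr
  86,500 kr × 21% = 18,165 kr
  → 47,565 kr

Shadow minimum tax:
  Adjusted income: 506,500 kr + 121,000 kr + 131,500 kr = 759,000 kr
  Less exemption 84,000 kr → base 675,000 kr
  675,000 kr × 24% = 162,000 kr

162,000 kr > 47,565 kr, so the shadow minimum tax is the binding amount.

162,000 kr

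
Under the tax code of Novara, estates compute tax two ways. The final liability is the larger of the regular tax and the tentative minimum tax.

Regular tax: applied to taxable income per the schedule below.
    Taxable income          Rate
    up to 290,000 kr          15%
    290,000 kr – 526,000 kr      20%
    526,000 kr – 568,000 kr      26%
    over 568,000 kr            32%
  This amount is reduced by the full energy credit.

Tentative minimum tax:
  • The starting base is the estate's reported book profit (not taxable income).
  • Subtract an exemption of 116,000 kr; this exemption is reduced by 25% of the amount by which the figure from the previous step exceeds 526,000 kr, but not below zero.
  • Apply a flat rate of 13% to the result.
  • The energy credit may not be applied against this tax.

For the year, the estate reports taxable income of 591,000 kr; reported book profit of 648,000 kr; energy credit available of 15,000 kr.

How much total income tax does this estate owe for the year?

Regular tax:
  290,000 kr × 15% = 43,500 kr
  236,000 kr × 20% = 47,200 kr
  42,000 kr × 26% = 10,920 kr
  23,000 kr × 32% = 7,360 kr
  → 108,980 kr
  Less energy credit 15,000 kr → 93,980 kr

Tentative minimum tax:
  Base (reported book profit): 648,000 kr
  Exemption: 116,000 kr − 25% × (648,000 kr − 526,000 kr) = 116,000 kr − 30,500 kr = 85,500 kr
  Base: 648,000 kr − 85,500 kr = 562,500 kr
  562,500 kr × 13% = 73,125 kr

93,980 kr > 73,125 kr, so the regular tax governs.

93,980 kr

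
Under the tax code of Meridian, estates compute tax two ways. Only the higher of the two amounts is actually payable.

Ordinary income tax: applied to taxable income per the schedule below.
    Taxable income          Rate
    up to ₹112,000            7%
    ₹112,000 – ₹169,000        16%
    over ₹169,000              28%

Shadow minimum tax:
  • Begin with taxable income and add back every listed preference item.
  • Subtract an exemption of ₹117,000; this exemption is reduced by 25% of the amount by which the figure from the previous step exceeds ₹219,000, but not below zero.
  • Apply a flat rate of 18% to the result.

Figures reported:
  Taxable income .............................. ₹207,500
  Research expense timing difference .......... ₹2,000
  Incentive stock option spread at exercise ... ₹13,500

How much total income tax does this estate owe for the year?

Shadow minimum tax:
  Adjusted income: ₹207,500 + ₹2,000 + ₹13,500 = ₹223,000
  Exemption: ₹117,000 − 25% × (₹223,000 − ₹219,000) = ₹117,000 − ₹1,000 = ₹116,000
  Base: ₹223,000 − ₹116,000 = ₹107,000
  ₹107,000 × 18% = ₹19,260

Ordinary income tax:
  ₹112,000 × 7% = ₹7,840
  ₹57,000 × 16% = ₹9,120
  ₹38,500 × 28% = ₹10,780
  → ₹27,740

₹27,740 > ₹19,260, so the ordinary income tax governs.

₹27,740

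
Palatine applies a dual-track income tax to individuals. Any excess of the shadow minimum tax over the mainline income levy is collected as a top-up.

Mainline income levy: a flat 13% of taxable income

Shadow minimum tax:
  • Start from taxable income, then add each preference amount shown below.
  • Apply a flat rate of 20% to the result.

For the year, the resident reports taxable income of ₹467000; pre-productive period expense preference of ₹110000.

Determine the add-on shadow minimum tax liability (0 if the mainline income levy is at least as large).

₹54690

Shadow minimum tax:
  Adjusted income: ₹467000 + ₹110000 = ₹577000
  ₹577000 × 20% = ₹115400

Mainline income levy:
  ₹467000 × 13% = ₹60710

Excess of shadow minimum tax over mainline income levy: ₹115400 − ₹60710 = ₹54690.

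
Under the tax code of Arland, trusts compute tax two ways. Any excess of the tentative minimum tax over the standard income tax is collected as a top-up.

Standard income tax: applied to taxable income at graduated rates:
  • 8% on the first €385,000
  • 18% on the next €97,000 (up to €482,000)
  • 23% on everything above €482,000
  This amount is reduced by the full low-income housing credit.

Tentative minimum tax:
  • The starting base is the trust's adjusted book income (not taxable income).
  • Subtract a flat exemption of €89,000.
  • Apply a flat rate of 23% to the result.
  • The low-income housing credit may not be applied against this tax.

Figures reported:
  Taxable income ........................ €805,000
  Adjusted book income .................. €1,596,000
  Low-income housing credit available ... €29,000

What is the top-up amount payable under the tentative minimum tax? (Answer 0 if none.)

Standard income tax:
  €385,000 × 8% = €30,800
  €97,000 × 18% = €17,460
  €323,000 × 23% = €74,290
  → €122,550
  Less low-income housing credit €29,000 → €93,550

Tentative minimum tax:
  Base (adjusted book income): €1,596,000
  Less exemption €89,000 → base €1,507,000
  €1,507,000 × 23% = €346,610

Excess of tentative minimum tax over standard income tax: €346,610 − €93,550 = €253,060.

€253,060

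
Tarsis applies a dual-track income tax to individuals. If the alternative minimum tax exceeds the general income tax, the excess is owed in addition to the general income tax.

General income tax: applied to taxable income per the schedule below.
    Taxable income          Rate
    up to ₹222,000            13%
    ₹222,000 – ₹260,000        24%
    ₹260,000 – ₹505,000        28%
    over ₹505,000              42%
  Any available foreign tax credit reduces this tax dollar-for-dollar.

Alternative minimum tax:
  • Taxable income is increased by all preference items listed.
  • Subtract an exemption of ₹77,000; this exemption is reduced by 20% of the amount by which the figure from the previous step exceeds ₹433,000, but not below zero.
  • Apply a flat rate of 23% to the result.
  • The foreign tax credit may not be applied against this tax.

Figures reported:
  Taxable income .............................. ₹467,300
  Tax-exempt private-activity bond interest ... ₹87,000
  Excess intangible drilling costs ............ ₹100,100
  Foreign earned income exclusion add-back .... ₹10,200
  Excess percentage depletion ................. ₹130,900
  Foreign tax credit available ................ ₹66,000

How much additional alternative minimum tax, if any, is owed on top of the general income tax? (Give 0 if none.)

Alternative minimum tax:
  Adjusted income: ₹467,300 + ₹87,000 + ₹100,100 + ₹10,200 + ₹130,900 = ₹795,500
  Exemption: ₹77,000 − 20% × (₹795,500 − ₹433,000) = ₹77,000 − ₹72,500 = ₹4,500
  Base: ₹795,500 − ₹4,500 = ₹791,000
  ₹791,000 × 23% = ₹181,930

General income tax:
  ₹222,000 × 13% = ₹28,860
  ₹38,000 × 24% = ₹9,120
  ₹207,300 × 28% = ₹58,044
  → ₹96,024
  Less foreign tax credit ₹66,000 → ₹30,024

Excess of alternative minimum tax over general income tax: ₹181,930 − ₹30,024 = ₹151,906.

₹151,906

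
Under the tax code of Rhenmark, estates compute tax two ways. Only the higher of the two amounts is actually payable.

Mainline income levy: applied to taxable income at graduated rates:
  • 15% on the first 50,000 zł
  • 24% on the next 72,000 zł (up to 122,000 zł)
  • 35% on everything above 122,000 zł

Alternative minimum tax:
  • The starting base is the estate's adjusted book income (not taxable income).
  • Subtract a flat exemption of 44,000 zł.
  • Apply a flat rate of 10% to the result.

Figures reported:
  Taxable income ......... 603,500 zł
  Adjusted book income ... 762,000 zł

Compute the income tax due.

Alternative minimum tax:
  Base (adjusted book income): 762,000 zł
  Less exemption 44,000 zł → base 718,000 zł
  718,000 zł × 10% = 71,800 zł

Mainline income levy:
  50,000 zł × 15% = 7,500 zł
  72,000 zł × 24% = 17,280 zł
  481,500 zł × 35% = 168,525 zł
  → 193,305 zł

193,305 zł > 71,800 zł, so the mainline income levy governs.

193,305 zł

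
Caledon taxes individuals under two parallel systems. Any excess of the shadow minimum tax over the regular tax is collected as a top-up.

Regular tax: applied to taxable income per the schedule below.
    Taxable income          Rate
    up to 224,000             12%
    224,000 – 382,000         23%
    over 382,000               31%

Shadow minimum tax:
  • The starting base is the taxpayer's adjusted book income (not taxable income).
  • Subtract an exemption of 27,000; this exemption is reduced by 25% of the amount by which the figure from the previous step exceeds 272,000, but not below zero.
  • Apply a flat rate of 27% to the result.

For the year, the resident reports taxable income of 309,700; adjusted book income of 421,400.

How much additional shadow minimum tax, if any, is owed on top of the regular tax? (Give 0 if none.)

Regular tax:
  224,000 × 12% = 26,880
  85,700 × 23% = 19,711
  → 46,591

Shadow minimum tax:
  Base (adjusted book income): 421,400
  Exemption: 25% × (421,400 − 272,000) = 37,350 ≥ 27,000, so the exemption is fully phased out
  Base: 421,400 − 0 = 421,400
  421,400 × 27% = 113,778

Excess of shadow minimum tax over regular tax: 113,778 − 46,591 = 67,187.

67,187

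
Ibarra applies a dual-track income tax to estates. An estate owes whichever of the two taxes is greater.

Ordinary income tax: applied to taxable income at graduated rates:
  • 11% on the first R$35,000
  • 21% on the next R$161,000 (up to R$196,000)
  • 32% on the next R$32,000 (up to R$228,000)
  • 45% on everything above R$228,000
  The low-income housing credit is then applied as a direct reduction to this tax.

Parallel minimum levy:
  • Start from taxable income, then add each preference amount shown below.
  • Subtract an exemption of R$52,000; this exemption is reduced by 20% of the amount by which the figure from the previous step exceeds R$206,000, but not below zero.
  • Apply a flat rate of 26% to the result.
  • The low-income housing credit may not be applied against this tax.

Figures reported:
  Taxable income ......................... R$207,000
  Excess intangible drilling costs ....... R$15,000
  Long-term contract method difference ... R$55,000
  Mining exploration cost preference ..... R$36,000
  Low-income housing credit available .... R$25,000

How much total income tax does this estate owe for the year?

R$73,424

Parallel minimum levy:
  Adjusted income: R$207,000 + R$15,000 + R$55,000 + R$36,000 = R$313,000
  Exemption: R$52,000 − 20% × (R$313,000 − R$206,000) = R$52,000 − R$21,400 = R$30,600
  Base: R$313,000 − R$30,600 = R$282,400
  R$282,400 × 26% = R$73,424

Ordinary income tax:
  R$35,000 × 11% = R$3,850
  R$161,000 × 21% = R$33,810
  R$11,000 × 32% = R$3,520
  → R$41,180
  Less low-income housing credit R$25,000 → R$16,180

R$73,424 > R$16,180, so the parallel minimum levy is the binding amount.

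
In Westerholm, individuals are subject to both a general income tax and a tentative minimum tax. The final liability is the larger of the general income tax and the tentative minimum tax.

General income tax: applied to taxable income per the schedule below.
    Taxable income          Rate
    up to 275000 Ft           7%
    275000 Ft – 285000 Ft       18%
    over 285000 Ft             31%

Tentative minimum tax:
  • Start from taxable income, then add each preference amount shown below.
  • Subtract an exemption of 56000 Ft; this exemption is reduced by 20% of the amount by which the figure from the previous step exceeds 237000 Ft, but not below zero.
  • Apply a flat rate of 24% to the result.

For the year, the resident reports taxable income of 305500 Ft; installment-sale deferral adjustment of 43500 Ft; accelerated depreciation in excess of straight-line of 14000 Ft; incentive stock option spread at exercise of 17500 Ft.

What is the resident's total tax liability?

84768 Ft

Tentative minimum tax:
  Adjusted income: 305500 Ft + 43500 Ft + 14000 Ft + 17500 Ft = 380500 Ft
  Exemption: 56000 Ft − 20% × (380500 Ft − 237000 Ft) = 56000 Ft − 28700 Ft = 27300 Ft
  Base: 380500 Ft − 27300 Ft = 353200 Ft
  353200 Ft × 24% = 84768 Ft

General income tax:
  275000 Ft × 7% = 19250 Ft
  10000 Ft × 18% = 1800 Ft
  20500 Ft × 31% = 6355 Ft
  → 27405 Ft

84768 Ft > 27405 Ft, so the tentative minimum tax is the binding amount.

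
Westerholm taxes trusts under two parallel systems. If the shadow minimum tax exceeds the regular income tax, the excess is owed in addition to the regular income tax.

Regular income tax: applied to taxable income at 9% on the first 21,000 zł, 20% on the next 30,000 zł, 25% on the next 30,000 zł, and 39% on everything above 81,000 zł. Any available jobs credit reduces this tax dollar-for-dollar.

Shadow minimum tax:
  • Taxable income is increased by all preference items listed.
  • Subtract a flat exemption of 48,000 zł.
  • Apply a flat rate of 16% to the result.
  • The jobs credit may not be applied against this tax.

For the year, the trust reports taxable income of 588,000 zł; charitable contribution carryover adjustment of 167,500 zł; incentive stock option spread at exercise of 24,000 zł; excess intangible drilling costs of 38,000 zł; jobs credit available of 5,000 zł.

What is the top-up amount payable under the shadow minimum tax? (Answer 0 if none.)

Regular income tax:
  21,000 zł × 9% = 1,890 zł
  30,000 zł × 20% = 6,000 zł
  30,000 zł × 25% = 7,500 zł
  507,000 zł × 39% = 197,730 zł
  → 213,120 zł
  Less jobs credit 5,000 zł → 208,120 zł

Shadow minimum tax:
  Adjusted income: 588,000 zł + 167,500 zł + 24,000 zł + 38,000 zł = 817,500 zł
  Less exemption 48,000 zł → base 769,500 zł
  769,500 zł × 16% = 123,120 zł

123,120 zł ≤ 208,120 zł, so no add-on is due.

0 zł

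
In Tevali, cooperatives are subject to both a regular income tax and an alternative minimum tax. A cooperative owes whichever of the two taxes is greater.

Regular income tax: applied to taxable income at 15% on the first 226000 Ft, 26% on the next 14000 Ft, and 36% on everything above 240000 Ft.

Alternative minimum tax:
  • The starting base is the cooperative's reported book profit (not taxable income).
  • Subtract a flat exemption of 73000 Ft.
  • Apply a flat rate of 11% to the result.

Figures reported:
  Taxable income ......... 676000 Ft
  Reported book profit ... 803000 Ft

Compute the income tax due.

194500 Ft

Alternative minimum tax:
  Base (reported book profit): 803000 Ft
  Less exemption 73000 Ft → base 730000 Ft
  730000 Ft × 11% = 80300 Ft

Regular income tax:
  226000 Ft × 15% = 33900 Ft
  14000 Ft × 26% = 3640 Ft
  436000 Ft × 36% = 156960 Ft
  → 194500 Ft

194500 Ft > 80300 Ft, so the regular income tax governs.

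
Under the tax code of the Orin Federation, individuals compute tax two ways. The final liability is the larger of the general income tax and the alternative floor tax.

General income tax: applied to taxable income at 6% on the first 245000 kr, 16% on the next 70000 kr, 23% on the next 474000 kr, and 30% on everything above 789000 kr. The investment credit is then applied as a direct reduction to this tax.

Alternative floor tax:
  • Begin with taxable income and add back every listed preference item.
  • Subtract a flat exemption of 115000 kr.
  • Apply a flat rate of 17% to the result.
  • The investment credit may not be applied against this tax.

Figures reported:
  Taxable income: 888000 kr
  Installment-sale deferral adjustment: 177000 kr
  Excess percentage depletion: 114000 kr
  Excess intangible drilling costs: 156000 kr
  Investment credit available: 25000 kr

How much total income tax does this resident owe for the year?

General income tax:
  245000 kr × 6% = 14700 kr
  70000 kr × 16% = 11200 kr
  474000 kr × 23% = 109020 kr
  99000 kr × 30% = 29700 kr
  → 164620 kr
  Less investment credit 25000 kr → 139620 kr

Alternative floor tax:
  Adjusted income: 888000 kr + 177000 kr + 114000 kr + 156000 kr = 1335000 kr
  Less exemption 115000 kr → base 1220000 kr
  1220000 kr × 17% = 207400 kr

207400 kr > 139620 kr, so the alternative floor tax is the binding amount.

207400 kr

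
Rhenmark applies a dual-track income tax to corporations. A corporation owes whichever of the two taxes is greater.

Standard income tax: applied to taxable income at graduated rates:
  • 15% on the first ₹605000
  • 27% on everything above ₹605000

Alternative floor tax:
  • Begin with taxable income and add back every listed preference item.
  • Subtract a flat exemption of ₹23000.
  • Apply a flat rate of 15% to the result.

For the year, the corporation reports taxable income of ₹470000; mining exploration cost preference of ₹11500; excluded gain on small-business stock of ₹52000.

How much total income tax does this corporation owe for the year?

Standard income tax:
  ₹470000 × 15% = ₹70500

Alternative floor tax:
  Adjusted income: ₹470000 + ₹11500 + ₹52000 = ₹533500
  Less exemption ₹23000 → base ₹510500
  ₹510500 × 15% = ₹76575

₹76575 > ₹70500, so the alternative floor tax is the binding amount.

₹76575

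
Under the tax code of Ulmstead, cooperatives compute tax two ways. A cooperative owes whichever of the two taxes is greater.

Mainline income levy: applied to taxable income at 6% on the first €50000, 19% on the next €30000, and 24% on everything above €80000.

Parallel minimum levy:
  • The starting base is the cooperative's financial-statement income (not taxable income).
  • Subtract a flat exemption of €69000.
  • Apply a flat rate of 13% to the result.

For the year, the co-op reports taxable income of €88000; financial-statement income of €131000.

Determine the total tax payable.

Parallel minimum levy:
  Base (financial-statement income): €131000
  Less exemption €69000 → base €62000
  €62000 × 13% = €8060

Mainline income levy:
  €50000 × 6% = €3000
  €30000 × 19% = €5700
  €8000 × 24% = €1920
  → €10620

€10620 > €8060, so the mainline income levy governs.

€10620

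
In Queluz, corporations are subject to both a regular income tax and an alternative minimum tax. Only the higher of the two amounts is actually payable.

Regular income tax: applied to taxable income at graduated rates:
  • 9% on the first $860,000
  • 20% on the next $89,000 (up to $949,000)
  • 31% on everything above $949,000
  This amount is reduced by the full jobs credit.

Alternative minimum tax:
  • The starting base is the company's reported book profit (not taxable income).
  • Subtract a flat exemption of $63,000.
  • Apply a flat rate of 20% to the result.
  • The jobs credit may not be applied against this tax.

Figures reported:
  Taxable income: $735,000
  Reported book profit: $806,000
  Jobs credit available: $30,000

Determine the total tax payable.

Regular income tax:
  $735,000 × 9% = $66,150
  Less jobs credit $30,000 → $36,150

Alternative minimum tax:
  Base (reported book profit): $806,000
  Less exemption $63,000 → base $743,000
  $743,000 × 20% = $148,600

$148,600 > $36,150, so the alternative minimum tax is the binding amount.

$148,600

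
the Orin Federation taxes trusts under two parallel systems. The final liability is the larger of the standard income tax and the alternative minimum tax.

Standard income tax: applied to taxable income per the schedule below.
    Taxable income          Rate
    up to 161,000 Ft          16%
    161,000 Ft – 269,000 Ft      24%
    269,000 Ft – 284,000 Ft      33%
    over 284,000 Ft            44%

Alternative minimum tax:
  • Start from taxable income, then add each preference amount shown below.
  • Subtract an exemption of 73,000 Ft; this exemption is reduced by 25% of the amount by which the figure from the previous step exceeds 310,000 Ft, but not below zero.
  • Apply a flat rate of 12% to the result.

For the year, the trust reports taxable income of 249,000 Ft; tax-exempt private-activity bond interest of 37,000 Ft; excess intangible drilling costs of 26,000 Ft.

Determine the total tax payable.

Standard income tax:
  161,000 Ft × 16% = 25,760 Ft
  88,000 Ft × 24% = 21,120 Ft
  → 46,880 Ft

Alternative minimum tax:
  Adjusted income: 249,000 Ft + 37,000 Ft + 26,000 Ft = 312,000 Ft
  Exemption: 73,000 Ft − 25% × (312,000 Ft − 310,000 Ft) = 73,000 Ft − 500 Ft = 72,500 Ft
  Base: 312,000 Ft − 72,500 Ft = 239,500 Ft
  239,500 Ft × 12% = 28,740 Ft

46,880 Ft > 28,740 Ft, so the standard income tax governs.

46,880 Ft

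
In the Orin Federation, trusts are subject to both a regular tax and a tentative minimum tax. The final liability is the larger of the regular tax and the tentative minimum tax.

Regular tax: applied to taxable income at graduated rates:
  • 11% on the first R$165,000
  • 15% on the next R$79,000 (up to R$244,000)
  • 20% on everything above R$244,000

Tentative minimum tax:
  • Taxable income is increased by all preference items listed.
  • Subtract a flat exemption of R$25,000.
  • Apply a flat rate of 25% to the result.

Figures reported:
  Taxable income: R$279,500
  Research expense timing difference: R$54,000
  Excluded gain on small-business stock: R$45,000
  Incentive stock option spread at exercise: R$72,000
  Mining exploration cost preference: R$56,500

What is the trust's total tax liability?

Regular tax:
  R$165,000 × 11% = R$18,150
  R$79,000 × 15% = R$11,850
  R$35,500 × 20% = R$7,100
  → R$37,100

Tentative minimum tax:
  Adjusted income: R$279,500 + R$54,000 + R$45,000 + R$72,000 + R$56,500 = R$507,000
  Less exemption R$25,000 → base R$482,000
  R$482,000 × 25% = R$120,500

R$120,500 > R$37,100, so the tentative minimum tax is the binding amount.

R$120,500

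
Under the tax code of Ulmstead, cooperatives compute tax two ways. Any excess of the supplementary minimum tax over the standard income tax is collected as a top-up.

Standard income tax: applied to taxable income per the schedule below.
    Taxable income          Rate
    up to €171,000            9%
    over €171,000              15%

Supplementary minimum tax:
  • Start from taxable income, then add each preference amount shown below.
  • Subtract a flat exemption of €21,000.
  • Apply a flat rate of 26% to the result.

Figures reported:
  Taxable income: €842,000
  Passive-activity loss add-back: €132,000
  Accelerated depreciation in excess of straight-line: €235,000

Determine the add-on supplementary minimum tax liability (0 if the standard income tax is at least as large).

€192,840

Supplementary minimum tax:
  Adjusted income: €842,000 + €132,000 + €235,000 = €1,209,000
  Less exemption €21,000 → base €1,188,000
  €1,188,000 × 26% = €308,880

Standard income tax:
  €171,000 × 9% = €15,390
  €671,000 × 15% = €100,650
  → €116,040

Excess of supplementary minimum tax over standard income tax: €308,880 − €116,040 = €192,840.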